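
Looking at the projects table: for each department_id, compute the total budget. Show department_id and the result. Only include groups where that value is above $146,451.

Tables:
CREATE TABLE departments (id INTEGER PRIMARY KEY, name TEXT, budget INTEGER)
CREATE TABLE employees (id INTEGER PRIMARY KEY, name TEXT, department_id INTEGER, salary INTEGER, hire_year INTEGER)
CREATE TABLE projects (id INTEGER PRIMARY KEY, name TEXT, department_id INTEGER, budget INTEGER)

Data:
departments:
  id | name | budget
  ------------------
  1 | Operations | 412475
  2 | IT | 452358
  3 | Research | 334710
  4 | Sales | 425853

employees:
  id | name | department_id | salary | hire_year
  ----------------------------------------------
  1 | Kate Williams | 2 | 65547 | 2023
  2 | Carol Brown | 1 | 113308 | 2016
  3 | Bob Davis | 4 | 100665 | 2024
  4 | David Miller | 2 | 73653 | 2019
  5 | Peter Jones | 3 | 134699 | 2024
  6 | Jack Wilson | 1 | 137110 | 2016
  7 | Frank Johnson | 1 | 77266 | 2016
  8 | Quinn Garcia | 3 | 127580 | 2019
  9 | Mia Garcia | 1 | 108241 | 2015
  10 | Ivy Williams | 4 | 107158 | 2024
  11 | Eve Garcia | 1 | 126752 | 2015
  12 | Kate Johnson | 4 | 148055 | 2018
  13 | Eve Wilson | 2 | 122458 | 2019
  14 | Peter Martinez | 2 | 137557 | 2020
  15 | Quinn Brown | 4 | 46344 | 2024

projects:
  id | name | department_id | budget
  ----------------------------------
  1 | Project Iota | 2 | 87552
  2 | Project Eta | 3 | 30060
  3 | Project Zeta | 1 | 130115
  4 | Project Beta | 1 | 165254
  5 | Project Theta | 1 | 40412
SELECT department_id, SUM(budget) AS sum_budget FROM projects GROUP BY department_id HAVING SUM(budget) > 146451

Execution result:
department_id | sum_budget
1 | 335781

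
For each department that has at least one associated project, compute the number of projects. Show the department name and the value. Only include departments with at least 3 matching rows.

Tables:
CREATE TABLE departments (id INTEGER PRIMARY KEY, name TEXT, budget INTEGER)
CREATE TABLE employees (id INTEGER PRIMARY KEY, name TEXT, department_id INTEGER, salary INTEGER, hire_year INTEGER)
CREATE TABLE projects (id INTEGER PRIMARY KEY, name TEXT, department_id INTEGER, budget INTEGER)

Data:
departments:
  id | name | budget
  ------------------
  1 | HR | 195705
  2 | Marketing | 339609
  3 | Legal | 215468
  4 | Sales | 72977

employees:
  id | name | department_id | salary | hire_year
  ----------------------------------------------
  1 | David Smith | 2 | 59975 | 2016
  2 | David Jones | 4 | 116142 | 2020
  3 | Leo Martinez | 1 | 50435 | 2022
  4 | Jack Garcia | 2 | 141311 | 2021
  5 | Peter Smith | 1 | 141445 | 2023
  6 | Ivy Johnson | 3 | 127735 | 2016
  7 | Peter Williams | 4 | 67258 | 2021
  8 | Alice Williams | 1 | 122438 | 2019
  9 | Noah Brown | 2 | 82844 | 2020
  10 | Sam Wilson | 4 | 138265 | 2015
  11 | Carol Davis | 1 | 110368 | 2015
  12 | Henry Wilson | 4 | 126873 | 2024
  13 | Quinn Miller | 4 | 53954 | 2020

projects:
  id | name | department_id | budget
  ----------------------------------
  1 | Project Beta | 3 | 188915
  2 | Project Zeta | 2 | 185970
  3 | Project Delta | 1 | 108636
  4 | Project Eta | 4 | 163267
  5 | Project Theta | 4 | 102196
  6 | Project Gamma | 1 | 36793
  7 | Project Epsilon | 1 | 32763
SELECT p.name, COUNT(*) AS n FROM projects c JOIN departments p ON c.department_id = p.id GROUP BY p.id, p.name HAVING COUNT(*) >= 3

Execution result:
name | n
HR | 3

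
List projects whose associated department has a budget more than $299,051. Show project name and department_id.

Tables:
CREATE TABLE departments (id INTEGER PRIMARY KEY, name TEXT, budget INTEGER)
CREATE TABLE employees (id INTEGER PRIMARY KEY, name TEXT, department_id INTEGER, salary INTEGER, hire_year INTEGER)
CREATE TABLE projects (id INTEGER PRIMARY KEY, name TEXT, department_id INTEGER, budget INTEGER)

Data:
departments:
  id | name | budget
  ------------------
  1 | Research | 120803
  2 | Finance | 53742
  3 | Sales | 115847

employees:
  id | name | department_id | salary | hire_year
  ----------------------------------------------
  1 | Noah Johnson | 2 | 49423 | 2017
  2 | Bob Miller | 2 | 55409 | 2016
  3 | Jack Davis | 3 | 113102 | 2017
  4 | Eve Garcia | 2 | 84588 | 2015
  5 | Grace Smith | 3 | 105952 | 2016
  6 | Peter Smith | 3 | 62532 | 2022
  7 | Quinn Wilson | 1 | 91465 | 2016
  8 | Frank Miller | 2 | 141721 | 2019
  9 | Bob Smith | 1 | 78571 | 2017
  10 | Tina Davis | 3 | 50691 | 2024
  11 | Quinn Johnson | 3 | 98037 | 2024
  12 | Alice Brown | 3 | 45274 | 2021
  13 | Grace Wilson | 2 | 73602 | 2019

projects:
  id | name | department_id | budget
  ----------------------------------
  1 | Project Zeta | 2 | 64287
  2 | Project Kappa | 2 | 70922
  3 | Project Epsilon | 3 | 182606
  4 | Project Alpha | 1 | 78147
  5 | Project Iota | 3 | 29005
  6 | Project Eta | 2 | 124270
SELECT name, department_id FROM projects WHERE department_id IN (SELECT id FROM departments WHERE budget > 299051)

Execution result:
(no rows)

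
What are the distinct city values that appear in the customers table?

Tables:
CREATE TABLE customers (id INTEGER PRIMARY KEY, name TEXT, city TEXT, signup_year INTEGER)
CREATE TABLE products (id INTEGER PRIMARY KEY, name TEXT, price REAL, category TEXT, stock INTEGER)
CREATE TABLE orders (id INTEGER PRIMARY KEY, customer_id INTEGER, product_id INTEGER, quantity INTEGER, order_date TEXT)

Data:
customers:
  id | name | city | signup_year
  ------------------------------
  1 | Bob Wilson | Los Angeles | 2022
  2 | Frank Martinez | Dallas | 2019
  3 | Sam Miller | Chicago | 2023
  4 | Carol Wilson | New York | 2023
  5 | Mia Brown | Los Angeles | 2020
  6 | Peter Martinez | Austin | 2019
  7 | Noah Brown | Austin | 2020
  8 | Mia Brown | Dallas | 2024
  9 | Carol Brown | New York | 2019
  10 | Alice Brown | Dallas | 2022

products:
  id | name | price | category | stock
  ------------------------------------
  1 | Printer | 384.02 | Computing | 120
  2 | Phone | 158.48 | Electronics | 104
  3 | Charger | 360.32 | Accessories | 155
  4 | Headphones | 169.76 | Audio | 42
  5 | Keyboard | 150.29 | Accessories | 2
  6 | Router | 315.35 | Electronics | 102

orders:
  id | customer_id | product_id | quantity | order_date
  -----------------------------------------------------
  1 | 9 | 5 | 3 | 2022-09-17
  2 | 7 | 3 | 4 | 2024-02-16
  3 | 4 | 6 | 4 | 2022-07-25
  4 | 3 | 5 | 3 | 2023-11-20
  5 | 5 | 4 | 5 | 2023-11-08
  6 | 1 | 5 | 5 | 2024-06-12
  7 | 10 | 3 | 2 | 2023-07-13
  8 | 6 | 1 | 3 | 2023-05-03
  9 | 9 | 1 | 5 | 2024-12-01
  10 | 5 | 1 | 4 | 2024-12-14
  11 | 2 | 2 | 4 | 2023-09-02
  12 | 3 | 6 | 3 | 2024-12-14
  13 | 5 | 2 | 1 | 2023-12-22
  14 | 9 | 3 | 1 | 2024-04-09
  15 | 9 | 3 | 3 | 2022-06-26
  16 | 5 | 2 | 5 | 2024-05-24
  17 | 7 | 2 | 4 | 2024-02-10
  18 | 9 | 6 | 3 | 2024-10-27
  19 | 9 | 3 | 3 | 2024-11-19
SELECT DISTINCT city FROM customers

Execution result:
city
Los Angeles
Dallas
Chicago
New York
Austin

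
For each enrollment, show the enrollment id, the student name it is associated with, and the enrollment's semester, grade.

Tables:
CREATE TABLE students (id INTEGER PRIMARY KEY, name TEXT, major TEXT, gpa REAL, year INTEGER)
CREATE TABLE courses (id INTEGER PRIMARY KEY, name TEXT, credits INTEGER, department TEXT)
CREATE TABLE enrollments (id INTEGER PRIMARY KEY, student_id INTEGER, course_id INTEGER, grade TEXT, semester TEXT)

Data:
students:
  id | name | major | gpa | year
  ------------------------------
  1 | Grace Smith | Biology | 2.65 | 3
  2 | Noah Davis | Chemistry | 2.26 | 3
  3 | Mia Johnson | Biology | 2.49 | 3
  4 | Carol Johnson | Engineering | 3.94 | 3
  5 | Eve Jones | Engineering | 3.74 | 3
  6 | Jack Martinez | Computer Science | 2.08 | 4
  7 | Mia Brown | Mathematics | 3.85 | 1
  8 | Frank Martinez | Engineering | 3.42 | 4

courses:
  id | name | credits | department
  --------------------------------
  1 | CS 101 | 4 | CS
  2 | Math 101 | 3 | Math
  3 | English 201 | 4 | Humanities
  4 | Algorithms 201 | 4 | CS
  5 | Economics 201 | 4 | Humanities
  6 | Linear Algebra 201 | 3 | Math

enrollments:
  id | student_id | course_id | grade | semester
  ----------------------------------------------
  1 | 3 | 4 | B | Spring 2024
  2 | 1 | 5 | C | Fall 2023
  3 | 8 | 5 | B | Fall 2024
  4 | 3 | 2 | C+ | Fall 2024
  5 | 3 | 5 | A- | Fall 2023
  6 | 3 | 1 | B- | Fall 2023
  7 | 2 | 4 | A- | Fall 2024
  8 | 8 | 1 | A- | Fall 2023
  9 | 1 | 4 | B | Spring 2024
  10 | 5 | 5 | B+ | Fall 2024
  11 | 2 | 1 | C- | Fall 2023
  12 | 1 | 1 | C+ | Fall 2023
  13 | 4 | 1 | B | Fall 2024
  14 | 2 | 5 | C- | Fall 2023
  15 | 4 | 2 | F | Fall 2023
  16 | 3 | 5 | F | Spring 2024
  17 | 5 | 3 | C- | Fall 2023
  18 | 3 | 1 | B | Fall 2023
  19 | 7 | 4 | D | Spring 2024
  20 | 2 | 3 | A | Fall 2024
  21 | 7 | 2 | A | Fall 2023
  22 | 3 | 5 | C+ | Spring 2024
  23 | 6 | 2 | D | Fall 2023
SELECT c.id, p.name AS student, c.semester, c.grade FROM enrollments c JOIN students p ON c.student_id = p.id

Execution result:
id | student | semester | grade
1 | Mia Johnson | Spring 2024 | B
2 | Grace Smith | Fall 2023 | C
3 | Frank Martinez | Fall 2024 | B
4 | Mia Johnson | Fall 2024 | C+
5 | Mia Johnson | Fall 2023 | A-
6 | Mia Johnson | Fall 2023 | B-
7 | Noah Davis | Fall 2024 | A-
8 | Frank Martinez | Fall 2023 | A-
9 | Grace Smith | Spring 2024 | B
10 | Eve Jones | Fall 2024 | B+
11 | Noah Davis | Fall 2023 | C-
12 | Grace Smith | Fall 2023 | C+
13 | Carol Johnson | Fall 2024 | B
14 | Noah Davis | Fall 2023 | C-
15 | Carol Johnson | Fall 2023 | F
16 | Mia Johnson | Spring 2024 | F
17 | Eve Jones | Fall 2023 | C-
18 | Mia Johnson | Fall 2023 | B
19 | Mia Brown | Spring 2024 | D
20 | Noah Davis | Fall 2024 | A
21 | Mia Brown | Fall 2023 | A
22 | Mia Johnson | Spring 2024 | C+
23 | Jack Martinez | Fall 2023 | D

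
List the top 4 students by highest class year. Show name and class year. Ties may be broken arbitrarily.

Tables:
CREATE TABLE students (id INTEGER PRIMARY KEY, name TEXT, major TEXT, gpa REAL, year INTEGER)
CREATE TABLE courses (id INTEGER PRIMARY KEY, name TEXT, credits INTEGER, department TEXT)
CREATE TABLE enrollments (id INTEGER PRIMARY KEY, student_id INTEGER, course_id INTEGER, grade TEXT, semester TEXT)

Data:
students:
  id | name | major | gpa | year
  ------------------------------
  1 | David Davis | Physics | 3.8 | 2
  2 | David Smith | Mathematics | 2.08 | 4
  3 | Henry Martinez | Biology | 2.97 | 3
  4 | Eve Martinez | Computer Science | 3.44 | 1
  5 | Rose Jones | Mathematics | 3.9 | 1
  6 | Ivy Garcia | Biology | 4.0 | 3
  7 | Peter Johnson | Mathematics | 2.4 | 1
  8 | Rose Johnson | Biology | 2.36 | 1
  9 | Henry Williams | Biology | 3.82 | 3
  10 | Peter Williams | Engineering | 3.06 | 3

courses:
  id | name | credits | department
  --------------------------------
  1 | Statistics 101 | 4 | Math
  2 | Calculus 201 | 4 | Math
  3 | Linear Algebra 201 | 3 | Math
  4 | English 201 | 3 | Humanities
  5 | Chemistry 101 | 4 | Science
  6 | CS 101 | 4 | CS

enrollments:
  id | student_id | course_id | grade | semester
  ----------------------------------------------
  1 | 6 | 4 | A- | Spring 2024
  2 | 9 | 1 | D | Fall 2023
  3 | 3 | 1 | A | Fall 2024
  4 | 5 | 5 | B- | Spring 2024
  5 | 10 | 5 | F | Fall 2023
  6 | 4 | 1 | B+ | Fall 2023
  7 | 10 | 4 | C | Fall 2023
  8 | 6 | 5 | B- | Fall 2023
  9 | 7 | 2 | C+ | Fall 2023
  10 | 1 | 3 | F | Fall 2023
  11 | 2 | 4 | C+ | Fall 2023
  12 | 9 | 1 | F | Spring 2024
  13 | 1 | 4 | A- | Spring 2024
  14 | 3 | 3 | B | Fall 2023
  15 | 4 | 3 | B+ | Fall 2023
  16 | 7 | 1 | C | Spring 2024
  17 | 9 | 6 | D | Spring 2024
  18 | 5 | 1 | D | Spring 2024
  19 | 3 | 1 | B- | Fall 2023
SELECT name, year FROM students ORDER BY year DESC LIMIT 4

Execution result:
name | year
David Smith | 4
Henry Martinez | 3
Ivy Garcia | 3
Henry Williams | 3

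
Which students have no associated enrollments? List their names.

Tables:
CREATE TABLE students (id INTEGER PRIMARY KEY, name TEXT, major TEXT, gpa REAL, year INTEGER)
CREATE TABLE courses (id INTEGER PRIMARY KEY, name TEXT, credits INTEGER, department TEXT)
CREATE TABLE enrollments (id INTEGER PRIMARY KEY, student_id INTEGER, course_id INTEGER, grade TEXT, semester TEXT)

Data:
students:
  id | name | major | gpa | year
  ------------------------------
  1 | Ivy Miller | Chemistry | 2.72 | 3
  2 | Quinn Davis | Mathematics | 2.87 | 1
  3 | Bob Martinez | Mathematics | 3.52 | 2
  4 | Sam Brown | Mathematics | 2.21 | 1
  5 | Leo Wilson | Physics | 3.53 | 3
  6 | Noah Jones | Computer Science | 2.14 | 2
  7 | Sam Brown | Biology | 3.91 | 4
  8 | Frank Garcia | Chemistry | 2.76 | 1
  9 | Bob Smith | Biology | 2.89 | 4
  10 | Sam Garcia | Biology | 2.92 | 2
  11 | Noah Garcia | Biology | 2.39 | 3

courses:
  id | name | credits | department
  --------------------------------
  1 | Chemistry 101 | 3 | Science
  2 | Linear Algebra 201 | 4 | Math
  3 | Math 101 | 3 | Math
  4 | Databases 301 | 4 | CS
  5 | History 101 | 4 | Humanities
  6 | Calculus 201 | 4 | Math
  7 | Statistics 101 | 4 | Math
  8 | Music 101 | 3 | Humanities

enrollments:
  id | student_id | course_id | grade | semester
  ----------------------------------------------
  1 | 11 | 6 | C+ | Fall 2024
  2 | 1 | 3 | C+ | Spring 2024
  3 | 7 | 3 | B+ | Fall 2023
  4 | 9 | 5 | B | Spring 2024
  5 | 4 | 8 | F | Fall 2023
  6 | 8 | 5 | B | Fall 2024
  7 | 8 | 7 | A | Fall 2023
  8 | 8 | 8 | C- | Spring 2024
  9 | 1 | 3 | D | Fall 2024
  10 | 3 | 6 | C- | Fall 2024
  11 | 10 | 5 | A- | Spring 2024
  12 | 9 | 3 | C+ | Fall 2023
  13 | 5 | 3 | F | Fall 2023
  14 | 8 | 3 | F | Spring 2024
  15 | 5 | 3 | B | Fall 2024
SELECT p.name FROM students p LEFT JOIN enrollments c ON c.student_id = p.id WHERE c.id IS NULL

Execution result:
name
Quinn Davis
Noah Jones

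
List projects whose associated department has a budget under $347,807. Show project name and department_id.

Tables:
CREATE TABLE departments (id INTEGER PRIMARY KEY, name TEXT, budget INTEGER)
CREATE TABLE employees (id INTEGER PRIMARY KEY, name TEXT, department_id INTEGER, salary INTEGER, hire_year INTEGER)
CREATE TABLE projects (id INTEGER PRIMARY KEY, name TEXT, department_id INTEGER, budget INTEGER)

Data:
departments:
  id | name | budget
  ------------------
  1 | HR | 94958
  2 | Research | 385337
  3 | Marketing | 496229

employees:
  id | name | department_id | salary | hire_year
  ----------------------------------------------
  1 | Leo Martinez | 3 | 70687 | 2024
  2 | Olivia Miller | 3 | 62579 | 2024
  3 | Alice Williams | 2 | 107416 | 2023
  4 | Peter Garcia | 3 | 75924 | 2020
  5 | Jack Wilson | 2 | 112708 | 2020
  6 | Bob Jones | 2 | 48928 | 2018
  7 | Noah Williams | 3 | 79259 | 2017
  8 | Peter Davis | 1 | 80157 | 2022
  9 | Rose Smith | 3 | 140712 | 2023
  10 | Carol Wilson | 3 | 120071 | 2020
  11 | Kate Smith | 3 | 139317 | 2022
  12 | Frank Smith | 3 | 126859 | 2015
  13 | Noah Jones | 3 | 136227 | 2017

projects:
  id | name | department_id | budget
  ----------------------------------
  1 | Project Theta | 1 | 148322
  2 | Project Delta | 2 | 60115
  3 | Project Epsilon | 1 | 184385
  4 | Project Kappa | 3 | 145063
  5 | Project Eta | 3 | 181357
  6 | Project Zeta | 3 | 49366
SELECT name, department_id FROM projects WHERE department_id IN (SELECT id FROM departments WHERE budget < 347807)

Execution result:
name | department_id
Project Theta | 1
Project Epsilon | 1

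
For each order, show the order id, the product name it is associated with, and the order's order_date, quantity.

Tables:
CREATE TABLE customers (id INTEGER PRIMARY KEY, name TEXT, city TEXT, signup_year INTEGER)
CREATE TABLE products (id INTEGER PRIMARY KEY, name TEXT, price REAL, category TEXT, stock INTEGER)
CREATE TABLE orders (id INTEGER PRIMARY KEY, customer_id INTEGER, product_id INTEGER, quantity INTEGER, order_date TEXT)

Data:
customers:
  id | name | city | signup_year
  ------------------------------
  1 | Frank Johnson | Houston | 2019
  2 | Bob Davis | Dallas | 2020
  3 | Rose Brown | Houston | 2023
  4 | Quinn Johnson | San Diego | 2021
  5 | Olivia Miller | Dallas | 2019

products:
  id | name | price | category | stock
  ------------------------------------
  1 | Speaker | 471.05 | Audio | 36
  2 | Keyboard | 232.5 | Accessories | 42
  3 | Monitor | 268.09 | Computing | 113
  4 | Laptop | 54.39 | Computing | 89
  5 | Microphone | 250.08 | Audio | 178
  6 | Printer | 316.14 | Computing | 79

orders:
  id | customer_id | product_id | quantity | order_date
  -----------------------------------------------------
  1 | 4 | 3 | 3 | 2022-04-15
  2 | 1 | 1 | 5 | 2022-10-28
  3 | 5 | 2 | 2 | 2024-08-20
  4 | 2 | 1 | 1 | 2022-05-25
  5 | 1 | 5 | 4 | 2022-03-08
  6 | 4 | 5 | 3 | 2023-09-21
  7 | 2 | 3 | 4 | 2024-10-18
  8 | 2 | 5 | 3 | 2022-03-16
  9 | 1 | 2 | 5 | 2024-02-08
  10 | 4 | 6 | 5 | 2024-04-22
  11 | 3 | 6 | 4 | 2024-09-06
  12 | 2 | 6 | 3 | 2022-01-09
SELECT c.id, p.name AS product, c.order_date, c.quantity FROM orders c JOIN products p ON c.product_id = p.id

Execution result:
id | product | order_date | quantity
1 | Monitor | 2022-04-15 | 3
2 | Speaker | 2022-10-28 | 5
3 | Keyboard | 2024-08-20 | 2
4 | Speaker | 2022-05-25 | 1
5 | Microphone | 2022-03-08 | 4
6 | Microphone | 2023-09-21 | 3
7 | Monitor | 2024-10-18 | 4
8 | Microphone | 2022-03-16 | 3
9 | Keyboard | 2024-02-08 | 5
10 | Printer | 2024-04-22 | 5
11 | Printer | 2024-09-06 | 4
12 | Printer | 2022-01-09 | 3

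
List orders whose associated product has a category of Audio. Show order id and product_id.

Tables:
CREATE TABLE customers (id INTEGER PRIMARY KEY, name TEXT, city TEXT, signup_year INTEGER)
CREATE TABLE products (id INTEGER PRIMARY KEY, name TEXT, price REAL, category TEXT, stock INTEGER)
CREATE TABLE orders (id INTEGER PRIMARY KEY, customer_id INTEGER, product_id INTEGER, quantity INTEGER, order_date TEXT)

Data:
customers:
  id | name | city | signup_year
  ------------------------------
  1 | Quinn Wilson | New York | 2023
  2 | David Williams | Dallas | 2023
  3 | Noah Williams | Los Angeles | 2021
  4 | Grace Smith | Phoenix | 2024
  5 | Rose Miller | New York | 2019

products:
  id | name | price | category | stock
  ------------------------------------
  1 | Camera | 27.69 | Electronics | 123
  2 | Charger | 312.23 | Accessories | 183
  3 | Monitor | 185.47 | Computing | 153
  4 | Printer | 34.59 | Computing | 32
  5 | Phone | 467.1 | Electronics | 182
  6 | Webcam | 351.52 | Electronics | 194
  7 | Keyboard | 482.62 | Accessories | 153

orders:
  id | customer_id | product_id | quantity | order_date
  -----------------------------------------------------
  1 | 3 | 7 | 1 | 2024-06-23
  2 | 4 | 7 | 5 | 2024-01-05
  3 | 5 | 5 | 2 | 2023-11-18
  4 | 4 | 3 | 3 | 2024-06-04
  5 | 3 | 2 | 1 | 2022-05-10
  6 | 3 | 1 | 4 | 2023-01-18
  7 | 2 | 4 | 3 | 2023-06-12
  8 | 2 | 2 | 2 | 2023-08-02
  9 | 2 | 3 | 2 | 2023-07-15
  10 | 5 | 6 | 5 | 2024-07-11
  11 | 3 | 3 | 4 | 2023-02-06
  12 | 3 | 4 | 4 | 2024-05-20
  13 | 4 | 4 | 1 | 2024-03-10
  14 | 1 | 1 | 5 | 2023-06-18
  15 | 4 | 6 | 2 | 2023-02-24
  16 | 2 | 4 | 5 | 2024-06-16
SELECT id, product_id FROM orders WHERE product_id IN (SELECT id FROM products WHERE category = 'Audio')

Execution result:
(no rows)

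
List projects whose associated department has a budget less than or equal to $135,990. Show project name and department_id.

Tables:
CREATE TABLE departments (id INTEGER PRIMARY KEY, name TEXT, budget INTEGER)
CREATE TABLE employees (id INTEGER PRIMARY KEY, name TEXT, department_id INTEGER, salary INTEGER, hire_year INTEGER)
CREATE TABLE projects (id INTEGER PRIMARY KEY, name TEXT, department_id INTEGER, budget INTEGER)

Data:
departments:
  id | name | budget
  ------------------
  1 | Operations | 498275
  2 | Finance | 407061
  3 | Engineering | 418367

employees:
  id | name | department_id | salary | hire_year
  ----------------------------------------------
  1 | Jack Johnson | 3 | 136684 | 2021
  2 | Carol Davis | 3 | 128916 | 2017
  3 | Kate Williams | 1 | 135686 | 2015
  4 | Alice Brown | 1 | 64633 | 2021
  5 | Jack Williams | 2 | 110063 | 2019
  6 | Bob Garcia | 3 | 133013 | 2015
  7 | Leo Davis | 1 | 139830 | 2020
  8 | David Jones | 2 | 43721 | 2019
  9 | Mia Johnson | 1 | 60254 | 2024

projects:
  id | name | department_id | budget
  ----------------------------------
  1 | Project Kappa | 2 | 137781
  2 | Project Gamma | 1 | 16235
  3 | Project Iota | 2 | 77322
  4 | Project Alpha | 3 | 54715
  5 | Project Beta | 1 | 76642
SELECT name, department_id FROM projects WHERE department_id IN (SELECT id FROM departments WHERE budget <= 135990)

Execution result:
(no rows)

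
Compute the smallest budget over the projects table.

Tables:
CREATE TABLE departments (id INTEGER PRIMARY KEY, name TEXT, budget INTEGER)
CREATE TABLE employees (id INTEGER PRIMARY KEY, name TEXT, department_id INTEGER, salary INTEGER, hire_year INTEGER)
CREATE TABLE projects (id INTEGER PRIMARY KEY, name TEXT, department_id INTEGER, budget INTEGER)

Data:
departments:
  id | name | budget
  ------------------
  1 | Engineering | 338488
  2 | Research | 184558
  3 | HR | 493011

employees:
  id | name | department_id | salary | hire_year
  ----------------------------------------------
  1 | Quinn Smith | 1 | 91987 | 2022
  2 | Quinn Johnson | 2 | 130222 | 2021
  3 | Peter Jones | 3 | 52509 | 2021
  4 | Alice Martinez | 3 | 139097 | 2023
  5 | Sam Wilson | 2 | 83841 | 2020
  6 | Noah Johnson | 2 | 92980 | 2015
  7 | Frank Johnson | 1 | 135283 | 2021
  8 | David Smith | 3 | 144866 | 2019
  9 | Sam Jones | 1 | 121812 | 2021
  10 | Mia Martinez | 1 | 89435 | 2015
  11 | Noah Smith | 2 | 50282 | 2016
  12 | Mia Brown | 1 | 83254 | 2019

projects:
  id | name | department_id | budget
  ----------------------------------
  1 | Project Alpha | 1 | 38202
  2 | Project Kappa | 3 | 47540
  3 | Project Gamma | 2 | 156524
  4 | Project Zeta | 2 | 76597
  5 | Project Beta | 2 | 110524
SELECT MIN(budget) FROM projects

Execution result:
38202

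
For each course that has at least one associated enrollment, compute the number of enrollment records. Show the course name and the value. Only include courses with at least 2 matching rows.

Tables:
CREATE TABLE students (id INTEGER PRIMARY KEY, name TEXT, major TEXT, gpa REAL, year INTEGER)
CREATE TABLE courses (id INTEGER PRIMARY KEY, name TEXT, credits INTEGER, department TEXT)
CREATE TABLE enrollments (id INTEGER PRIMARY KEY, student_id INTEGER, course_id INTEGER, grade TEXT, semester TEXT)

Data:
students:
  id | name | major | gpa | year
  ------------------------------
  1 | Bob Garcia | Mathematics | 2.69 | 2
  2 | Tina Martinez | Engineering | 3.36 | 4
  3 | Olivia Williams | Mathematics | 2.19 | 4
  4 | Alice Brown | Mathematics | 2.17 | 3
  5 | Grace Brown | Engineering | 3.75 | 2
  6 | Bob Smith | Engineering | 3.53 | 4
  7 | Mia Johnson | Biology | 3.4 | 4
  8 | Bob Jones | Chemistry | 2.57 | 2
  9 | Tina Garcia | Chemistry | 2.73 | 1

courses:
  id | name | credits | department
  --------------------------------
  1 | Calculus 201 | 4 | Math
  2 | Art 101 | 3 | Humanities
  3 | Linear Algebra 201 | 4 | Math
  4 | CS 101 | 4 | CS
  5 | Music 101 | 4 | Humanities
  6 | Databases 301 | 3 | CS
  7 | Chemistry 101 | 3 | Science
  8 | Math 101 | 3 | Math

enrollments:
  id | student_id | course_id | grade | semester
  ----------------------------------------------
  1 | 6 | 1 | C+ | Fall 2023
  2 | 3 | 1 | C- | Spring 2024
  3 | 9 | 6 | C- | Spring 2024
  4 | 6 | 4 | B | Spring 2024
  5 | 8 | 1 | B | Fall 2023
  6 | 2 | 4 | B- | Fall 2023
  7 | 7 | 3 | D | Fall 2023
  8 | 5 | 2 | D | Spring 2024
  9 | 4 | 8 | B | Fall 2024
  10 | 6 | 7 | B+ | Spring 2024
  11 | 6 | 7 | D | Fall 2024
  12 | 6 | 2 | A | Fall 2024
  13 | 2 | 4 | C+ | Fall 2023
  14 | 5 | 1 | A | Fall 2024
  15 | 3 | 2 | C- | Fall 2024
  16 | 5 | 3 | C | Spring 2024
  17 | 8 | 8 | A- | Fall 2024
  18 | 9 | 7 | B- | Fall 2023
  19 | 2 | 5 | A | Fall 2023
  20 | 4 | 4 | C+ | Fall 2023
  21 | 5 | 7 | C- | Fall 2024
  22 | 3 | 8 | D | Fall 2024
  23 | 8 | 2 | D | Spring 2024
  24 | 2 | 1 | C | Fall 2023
SELECT p.name, COUNT(*) AS n FROM enrollments c JOIN courses p ON c.course_id = p.id GROUP BY p.id, p.name HAVING COUNT(*) >= 2

Execution result:
name | n
Calculus 201 | 5
Art 101 | 4
Linear Algebra 201 | 2
CS 101 | 4
Chemistry 101 | 4
Math 101 | 3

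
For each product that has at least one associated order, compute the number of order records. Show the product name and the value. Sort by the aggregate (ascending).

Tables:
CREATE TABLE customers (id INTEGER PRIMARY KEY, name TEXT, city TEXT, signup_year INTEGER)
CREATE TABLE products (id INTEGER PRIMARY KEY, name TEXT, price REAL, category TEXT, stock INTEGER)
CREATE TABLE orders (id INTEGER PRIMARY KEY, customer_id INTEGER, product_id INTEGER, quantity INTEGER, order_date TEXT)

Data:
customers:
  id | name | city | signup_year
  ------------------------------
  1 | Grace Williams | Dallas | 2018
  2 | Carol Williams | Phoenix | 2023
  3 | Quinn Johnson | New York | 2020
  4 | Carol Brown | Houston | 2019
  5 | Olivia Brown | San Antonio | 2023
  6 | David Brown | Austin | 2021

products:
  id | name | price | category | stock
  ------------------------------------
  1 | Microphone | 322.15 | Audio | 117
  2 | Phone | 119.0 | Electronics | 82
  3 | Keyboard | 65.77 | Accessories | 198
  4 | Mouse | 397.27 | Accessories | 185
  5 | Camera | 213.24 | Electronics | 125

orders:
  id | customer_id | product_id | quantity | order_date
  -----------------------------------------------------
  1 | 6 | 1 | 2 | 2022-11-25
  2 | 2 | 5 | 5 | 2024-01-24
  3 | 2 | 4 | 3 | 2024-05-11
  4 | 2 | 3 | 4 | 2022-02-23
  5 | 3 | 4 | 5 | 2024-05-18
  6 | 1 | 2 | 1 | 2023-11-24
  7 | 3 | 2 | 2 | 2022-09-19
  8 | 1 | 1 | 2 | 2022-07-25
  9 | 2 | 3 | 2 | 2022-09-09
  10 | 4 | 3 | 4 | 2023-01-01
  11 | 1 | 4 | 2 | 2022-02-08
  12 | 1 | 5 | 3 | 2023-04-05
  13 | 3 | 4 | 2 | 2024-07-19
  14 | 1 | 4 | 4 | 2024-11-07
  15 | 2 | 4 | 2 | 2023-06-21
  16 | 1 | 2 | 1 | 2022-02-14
SELECT p.name, COUNT(*) AS n FROM orders c JOIN products p ON c.product_id = p.id GROUP BY p.id, p.name ORDER BY n ASC

Execution result:
name | n
Microphone | 2
Camera | 2
Phone | 3
Keyboard | 3
Mouse | 6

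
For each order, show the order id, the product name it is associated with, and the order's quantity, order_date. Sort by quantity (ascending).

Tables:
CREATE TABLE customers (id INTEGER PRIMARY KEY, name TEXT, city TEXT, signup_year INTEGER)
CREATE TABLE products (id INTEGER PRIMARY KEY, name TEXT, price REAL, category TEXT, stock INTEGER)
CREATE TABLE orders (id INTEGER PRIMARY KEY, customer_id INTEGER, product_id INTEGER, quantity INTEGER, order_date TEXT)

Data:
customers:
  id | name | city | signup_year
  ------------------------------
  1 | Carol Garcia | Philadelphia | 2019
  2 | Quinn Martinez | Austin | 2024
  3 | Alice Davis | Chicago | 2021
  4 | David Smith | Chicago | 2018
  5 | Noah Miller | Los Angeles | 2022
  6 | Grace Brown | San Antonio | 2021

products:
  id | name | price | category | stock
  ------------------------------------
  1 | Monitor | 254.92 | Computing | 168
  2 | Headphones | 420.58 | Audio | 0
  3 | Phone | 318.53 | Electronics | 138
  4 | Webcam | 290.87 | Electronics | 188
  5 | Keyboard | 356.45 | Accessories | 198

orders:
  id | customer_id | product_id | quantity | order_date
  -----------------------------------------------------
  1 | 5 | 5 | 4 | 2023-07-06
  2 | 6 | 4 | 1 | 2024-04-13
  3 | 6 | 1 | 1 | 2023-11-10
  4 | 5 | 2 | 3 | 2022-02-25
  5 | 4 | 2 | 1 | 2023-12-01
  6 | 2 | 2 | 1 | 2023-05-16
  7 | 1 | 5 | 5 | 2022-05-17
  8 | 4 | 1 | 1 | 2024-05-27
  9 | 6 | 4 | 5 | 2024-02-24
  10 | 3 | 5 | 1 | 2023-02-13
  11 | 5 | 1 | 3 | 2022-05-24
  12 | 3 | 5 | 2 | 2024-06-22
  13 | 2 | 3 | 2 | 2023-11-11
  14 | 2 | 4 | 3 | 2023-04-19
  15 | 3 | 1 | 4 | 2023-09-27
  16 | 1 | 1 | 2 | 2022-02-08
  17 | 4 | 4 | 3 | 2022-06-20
SELECT c.id, p.name AS product, c.quantity, c.order_date FROM orders c JOIN products p ON c.product_id = p.id ORDER BY c.quantity ASC

Execution result:
id | product | quantity | order_date
2 | Webcam | 1 | 2024-04-13
3 | Monitor | 1 | 2023-11-10
5 | Headphones | 1 | 2023-12-01
6 | Headphones | 1 | 2023-05-16
8 | Monitor | 1 | 2024-05-27
10 | Keyboard | 1 | 2023-02-13
12 | Keyboard | 2 | 2024-06-22
13 | Phone | 2 | 2023-11-11
16 | Monitor | 2 | 2022-02-08
4 | Headphones | 3 | 2022-02-25
11 | Monitor | 3 | 2022-05-24
14 | Webcam | 3 | 2023-04-19
17 | Webcam | 3 | 2022-06-20
1 | Keyboard | 4 | 2023-07-06
15 | Monitor | 4 | 2023-09-27
7 | Keyboard | 5 | 2022-05-17
9 | Webcam | 5 | 2024-02-24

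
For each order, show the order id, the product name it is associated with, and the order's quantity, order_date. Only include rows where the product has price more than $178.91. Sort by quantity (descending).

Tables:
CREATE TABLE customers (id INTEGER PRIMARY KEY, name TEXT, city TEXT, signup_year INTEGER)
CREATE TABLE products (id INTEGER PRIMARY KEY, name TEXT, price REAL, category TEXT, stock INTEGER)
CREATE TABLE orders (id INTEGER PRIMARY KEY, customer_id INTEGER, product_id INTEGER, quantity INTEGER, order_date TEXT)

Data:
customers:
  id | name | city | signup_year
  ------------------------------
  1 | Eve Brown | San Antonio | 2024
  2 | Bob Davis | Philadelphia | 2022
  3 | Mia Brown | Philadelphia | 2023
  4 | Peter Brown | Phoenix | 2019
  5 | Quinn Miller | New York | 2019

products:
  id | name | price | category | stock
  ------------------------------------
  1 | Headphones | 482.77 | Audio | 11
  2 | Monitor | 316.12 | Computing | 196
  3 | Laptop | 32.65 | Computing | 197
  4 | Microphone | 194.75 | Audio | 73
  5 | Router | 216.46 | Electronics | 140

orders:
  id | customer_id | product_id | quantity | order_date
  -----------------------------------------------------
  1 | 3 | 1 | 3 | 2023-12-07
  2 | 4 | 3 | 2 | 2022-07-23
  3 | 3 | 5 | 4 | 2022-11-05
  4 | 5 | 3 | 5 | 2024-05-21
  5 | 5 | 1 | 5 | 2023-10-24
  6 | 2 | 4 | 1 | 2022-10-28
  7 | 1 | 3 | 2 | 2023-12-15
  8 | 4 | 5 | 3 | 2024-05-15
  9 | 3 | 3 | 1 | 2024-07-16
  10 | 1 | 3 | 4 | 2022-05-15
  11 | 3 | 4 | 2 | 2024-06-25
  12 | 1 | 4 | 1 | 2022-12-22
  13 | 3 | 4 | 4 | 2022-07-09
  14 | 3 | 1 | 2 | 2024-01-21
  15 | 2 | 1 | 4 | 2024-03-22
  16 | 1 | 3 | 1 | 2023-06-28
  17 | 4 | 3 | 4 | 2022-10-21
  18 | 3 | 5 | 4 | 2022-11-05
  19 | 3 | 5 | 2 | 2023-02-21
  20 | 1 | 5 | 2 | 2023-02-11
SELECT c.id, p.name AS product, c.quantity, c.order_date FROM orders c JOIN products p ON c.product_id = p.id WHERE p.price > 178.91 ORDER BY c.quantity DESC

Execution result:
id | product | quantity | order_date
5 | Headphones | 5 | 2023-10-24
3 | Router | 4 | 2022-11-05
13 | Microphone | 4 | 2022-07-09
15 | Headphones | 4 | 2024-03-22
18 | Router | 4 | 2022-11-05
1 | Headphones | 3 | 2023-12-07
8 | Router | 3 | 2024-05-15
11 | Microphone | 2 | 2024-06-25
14 | Headphones | 2 | 2024-01-21
19 | Router | 2 | 2023-02-21
20 | Router | 2 | 2023-02-11
6 | Microphone | 1 | 2022-10-28
12 | Microphone | 1 | 2022-12-22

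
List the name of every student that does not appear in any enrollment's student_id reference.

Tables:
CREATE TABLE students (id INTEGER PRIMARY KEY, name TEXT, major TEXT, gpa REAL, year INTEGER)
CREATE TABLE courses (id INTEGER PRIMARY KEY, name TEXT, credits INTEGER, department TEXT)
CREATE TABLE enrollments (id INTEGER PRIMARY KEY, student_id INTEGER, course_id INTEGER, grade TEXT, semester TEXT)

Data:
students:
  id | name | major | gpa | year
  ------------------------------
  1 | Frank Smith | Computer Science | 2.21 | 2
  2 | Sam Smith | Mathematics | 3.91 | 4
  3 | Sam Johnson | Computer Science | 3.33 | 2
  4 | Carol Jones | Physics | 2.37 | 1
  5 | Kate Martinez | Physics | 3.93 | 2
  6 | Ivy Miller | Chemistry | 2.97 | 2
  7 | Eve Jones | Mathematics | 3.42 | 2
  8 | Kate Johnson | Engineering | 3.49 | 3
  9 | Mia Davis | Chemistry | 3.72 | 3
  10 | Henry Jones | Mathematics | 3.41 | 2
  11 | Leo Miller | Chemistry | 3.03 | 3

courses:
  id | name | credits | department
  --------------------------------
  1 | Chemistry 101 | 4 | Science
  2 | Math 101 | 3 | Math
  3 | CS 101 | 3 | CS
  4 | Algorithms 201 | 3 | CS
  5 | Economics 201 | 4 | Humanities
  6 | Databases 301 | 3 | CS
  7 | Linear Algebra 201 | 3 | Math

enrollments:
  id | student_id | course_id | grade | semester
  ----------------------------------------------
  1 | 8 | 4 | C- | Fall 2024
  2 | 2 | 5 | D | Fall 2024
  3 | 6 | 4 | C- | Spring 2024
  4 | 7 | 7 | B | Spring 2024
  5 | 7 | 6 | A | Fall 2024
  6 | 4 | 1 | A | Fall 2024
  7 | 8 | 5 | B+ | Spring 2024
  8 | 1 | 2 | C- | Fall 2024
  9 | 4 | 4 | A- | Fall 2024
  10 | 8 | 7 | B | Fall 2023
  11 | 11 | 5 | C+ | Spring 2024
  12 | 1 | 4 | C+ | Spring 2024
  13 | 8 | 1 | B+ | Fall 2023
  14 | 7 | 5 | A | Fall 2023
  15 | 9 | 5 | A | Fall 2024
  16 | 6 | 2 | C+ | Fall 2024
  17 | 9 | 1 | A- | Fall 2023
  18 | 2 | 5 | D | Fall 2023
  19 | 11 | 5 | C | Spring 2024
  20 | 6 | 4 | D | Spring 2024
SELECT p.name FROM students p LEFT JOIN enrollments c ON c.student_id = p.id WHERE c.id IS NULL

Execution result:
name
Sam Johnson
Kate Martinez
Henry Jones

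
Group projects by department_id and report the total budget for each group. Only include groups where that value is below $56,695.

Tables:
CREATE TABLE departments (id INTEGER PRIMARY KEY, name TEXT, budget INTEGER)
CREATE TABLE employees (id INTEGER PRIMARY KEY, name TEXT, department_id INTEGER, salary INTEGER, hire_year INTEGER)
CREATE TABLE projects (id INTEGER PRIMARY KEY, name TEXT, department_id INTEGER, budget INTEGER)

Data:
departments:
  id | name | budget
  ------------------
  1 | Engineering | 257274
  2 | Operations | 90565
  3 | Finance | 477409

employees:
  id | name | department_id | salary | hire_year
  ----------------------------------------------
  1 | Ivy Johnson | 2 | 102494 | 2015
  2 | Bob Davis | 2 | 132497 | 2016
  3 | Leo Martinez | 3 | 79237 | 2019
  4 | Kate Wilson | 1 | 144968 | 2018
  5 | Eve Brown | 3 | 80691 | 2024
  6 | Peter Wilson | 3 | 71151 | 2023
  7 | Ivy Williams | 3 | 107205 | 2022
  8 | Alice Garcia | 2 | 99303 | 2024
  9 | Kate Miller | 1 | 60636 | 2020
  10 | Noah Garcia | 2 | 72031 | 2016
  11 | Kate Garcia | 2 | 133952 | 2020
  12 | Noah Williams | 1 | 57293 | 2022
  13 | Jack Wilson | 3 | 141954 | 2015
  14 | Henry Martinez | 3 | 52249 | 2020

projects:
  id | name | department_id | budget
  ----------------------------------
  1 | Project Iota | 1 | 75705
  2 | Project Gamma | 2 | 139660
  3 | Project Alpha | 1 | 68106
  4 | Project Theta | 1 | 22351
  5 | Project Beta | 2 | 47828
SELECT department_id, SUM(budget) AS sum_budget FROM projects GROUP BY department_id HAVING SUM(budget) < 56695

Execution result:
(no rows)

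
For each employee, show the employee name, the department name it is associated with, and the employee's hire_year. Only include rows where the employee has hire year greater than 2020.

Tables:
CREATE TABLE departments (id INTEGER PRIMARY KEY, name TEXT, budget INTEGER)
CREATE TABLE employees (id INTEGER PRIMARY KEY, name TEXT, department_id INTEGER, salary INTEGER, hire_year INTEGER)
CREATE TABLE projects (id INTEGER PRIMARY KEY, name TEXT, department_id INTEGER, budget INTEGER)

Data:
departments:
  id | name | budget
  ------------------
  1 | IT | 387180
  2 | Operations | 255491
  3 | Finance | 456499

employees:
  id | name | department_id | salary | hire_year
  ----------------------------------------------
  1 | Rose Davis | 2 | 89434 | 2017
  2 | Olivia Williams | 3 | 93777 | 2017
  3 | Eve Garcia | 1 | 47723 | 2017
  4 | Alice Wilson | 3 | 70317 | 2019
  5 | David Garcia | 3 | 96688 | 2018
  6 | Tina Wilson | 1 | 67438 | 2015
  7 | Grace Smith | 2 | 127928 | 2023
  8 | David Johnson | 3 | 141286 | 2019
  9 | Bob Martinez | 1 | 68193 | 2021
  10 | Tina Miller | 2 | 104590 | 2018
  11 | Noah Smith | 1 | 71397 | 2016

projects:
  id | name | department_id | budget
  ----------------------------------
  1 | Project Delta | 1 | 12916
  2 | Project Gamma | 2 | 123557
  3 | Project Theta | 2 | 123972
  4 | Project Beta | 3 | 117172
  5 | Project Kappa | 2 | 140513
SELECT c.name, p.name AS department, c.hire_year FROM employees c JOIN departments p ON c.department_id = p.id WHERE c.hire_year > 2020

Execution result:
name | department | hire_year
Grace Smith | Operations | 2023
Bob Martinez | IT | 2021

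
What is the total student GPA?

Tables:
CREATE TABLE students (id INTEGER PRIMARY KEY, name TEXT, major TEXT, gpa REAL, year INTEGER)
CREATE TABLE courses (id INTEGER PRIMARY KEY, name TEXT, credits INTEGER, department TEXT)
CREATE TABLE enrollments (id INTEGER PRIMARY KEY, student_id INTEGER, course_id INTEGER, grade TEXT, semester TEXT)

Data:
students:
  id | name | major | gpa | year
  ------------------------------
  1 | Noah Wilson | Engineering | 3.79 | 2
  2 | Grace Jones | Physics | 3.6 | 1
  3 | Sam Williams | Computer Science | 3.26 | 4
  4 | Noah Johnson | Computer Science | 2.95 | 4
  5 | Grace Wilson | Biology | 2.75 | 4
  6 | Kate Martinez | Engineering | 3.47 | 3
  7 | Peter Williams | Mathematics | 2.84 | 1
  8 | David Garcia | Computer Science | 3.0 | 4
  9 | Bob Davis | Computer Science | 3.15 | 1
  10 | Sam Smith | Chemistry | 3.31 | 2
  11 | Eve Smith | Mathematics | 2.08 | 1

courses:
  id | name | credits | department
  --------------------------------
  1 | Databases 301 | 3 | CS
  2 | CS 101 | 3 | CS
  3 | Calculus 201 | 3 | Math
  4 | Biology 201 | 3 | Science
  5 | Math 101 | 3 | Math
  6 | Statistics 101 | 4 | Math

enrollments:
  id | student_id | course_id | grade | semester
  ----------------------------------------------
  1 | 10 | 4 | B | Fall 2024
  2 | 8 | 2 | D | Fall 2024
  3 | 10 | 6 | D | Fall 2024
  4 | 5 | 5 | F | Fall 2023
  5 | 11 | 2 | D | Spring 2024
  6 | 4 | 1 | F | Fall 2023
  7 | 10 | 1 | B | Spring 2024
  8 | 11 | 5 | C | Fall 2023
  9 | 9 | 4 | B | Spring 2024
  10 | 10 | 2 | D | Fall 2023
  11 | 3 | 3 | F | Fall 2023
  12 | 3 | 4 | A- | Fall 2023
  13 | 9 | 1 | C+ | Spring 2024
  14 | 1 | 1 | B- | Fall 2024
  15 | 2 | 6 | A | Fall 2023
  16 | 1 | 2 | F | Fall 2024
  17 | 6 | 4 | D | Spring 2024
SELECT SUM(gpa) FROM students

Execution result:
34.20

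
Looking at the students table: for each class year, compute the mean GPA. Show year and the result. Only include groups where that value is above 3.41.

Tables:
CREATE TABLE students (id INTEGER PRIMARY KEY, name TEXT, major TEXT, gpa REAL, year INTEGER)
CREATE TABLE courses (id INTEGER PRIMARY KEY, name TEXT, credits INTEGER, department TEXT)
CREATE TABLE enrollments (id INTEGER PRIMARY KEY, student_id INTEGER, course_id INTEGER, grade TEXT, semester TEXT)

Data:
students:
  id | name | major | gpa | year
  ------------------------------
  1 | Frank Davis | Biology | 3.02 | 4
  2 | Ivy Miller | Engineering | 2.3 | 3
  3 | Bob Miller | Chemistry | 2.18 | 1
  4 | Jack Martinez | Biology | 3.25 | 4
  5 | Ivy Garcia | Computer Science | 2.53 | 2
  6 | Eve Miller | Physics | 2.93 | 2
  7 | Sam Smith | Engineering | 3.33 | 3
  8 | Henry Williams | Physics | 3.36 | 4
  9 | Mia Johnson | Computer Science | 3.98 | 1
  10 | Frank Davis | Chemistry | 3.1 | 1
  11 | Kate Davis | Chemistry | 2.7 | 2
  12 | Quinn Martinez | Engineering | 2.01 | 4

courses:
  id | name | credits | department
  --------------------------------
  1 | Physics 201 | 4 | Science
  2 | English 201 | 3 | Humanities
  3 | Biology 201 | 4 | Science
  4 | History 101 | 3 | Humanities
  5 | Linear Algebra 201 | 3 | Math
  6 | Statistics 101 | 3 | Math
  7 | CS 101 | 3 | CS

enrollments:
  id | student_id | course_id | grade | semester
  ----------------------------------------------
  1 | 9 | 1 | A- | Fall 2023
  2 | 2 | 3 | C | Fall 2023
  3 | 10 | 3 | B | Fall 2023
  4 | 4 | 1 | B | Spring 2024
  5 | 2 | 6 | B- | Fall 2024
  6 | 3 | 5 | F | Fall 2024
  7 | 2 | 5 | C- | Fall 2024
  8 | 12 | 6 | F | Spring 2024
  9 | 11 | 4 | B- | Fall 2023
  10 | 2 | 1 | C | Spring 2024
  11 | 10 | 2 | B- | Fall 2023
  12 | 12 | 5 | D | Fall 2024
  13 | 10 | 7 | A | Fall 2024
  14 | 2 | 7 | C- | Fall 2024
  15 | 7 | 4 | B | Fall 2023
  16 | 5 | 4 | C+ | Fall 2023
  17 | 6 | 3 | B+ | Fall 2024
SELECT year, AVG(gpa) AS avg_gpa FROM students GROUP BY year HAVING AVG(gpa) > 3.41

Execution result:
(no rows)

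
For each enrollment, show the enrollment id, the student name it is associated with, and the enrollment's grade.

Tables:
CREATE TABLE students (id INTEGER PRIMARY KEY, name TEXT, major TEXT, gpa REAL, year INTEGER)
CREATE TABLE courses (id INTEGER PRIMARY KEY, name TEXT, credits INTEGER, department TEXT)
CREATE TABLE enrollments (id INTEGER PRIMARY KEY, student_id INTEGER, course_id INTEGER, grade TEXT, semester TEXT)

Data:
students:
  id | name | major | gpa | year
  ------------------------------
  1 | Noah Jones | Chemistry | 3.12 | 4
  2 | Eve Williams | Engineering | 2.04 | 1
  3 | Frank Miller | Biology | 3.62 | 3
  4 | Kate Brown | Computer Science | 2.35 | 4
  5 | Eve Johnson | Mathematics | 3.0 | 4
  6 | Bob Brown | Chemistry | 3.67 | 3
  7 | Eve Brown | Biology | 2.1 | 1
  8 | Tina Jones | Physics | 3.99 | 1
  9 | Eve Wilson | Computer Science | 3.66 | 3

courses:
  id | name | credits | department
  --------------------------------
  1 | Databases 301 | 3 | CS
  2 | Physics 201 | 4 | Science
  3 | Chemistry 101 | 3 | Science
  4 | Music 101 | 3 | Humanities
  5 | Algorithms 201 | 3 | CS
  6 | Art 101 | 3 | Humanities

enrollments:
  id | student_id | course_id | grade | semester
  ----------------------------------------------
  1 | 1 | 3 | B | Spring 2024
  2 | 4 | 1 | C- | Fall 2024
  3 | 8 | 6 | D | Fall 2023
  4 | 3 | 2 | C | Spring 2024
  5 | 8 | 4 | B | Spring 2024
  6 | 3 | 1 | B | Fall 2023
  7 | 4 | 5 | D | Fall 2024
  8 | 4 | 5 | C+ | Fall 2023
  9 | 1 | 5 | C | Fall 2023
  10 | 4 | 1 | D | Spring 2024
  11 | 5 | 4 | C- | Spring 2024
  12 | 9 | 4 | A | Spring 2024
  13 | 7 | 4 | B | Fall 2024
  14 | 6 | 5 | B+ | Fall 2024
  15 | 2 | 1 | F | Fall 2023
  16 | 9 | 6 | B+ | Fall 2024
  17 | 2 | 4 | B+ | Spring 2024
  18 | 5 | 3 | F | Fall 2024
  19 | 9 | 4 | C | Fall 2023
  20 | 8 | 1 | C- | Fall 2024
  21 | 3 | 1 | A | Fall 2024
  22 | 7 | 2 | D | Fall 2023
SELECT c.id, p.name AS student, c.grade FROM enrollments c JOIN students p ON c.student_id = p.id

Execution result:
id | student | grade
1 | Noah Jones | B
2 | Kate Brown | C-
3 | Tina Jones | D
4 | Frank Miller | C
5 | Tina Jones | B
6 | Frank Miller | B
7 | Kate Brown | D
8 | Kate Brown | C+
9 | Noah Jones | C
10 | Kate Brown | D
11 | Eve Johnson | C-
12 | Eve Wilson | A
13 | Eve Brown | B
14 | Bob Brown | B+
15 | Eve Williams | F
16 | Eve Wilson | B+
17 | Eve Williams | B+
18 | Eve Johnson | F
19 | Eve Wilson | C
20 | Tina Jones | C-
21 | Frank Miller | A
22 | Eve Brown | D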